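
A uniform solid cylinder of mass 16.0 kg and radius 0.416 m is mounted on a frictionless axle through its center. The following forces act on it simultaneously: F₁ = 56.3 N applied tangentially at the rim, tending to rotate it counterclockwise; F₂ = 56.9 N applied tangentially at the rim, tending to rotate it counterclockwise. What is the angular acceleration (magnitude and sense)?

I = ½MR² = (1/2)(16.0)(0.416)² = 1.384 kg·m².
Taking counterclockwise as positive: τ₁ = +(56.3)(0.416) = +23.42 N·m; τ₂ = +(56.9)(0.416) = +23.67 N·m.
Net torque τ = 47.09 N·m.
α = τ/I = 47.09/1.384 = 34.01 rad/s².

α ≈ 34.0 rad/s², counterclockwise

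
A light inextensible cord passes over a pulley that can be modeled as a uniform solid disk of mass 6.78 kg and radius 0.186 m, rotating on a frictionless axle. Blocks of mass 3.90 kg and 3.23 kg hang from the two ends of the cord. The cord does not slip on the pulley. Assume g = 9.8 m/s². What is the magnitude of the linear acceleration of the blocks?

I = ½MR² = (1/2)(6.78)(0.186)² = 0.1173 kg·m².
Heavier block: m₁g − T₁ = m₁a. Lighter block: T₂ − m₂g = m₂a.
Pulley: (T₁ − T₂)R = Iα = I(a/R), so T₁ − T₂ = (I/R²)a = (1/2)M_p a = 3.390·a.
Adding the three: (m₁ − m₂)g = (m₁ + m₂ + 3.390)a, so a = (3.90 − 3.23)(9.8)/(3.90 + 3.23 + 3.390) = 0.6241 m/s².

a ≈ 0.624 m/s²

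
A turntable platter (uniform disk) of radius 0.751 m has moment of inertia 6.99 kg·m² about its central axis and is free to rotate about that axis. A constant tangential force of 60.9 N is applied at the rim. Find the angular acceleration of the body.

τ = F R = (60.9)(0.751) = 45.74 N·m.
Newton's second law for rotation, τ = Iα, gives α = τ/I = 45.74/6.990 = 6.543 rad/s².

α ≈ 6.54 rad/s²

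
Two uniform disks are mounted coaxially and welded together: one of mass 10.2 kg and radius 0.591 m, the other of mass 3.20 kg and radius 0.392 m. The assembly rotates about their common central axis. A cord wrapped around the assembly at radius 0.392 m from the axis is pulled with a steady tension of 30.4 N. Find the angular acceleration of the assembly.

I = ½M₁R₁² + ½M₂R₂² = ½(10.2)(0.591)² + ½(3.20)(0.392)² = 2.027 kg·m².
τ = F r = (30.4)(0.392) = 11.92 N·m.
α = τ/I = 11.92/2.027 = 5.878 rad/s².

α ≈ 5.88 rad/s²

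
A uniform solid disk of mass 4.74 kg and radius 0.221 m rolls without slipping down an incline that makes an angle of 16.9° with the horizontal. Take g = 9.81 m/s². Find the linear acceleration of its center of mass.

Translation along the incline: Mg sinθ − f = Ma.
Rotation about the center: fR = Iα with I = ½MR². No-slip gives a = αR, so f = (I/R²)a = (1/2)M a.
Substituting: Mg sinθ = (1 + 0.5000)Ma, so a = g sinθ/(1 + 0.5000) = (9.81) sin 16.9° / 1.500 = 1.901 m/s².

a ≈ 1.90 m/s²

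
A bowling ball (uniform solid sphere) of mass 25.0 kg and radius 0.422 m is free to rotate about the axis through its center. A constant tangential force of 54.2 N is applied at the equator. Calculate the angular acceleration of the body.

α ≈ 12.8 rad/s²

I = (2/5)MR² = (2/5)(25.0)(0.422)² = 1.781 kg·m².
τ = F R = (54.2)(0.422) = 22.87 N·m.
From τ = Iα: α = 22.87/1.781 = 12.84 rad/s².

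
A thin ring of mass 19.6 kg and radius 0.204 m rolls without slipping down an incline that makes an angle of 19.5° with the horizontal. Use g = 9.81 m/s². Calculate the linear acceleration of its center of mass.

Translation along the incline: Mg sinθ − f = Ma.
Rotation about the center: fR = Iα with I = MR². No-slip gives a = αR, so f = (I/R²)a = M a.
Substituting: Mg sinθ = (1 + 1.000)Ma, so a = g sinθ/(1 + 1.000) = (9.81) sin 19.5° / 2.000 = 1.637 m/s².

a ≈ 1.64 m/s²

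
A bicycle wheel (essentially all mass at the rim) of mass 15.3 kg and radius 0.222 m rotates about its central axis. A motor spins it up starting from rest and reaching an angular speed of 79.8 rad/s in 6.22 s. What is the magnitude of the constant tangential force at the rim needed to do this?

F ≈ 43.6 N

I = MR² = (15.3)(0.222)² = 0.7540 kg·m².
α = Δω/Δt = (79.8 − 0)/6.22 = 12.83 rad/s².
The required torque is τ = Iα = (0.7540)(12.83) = 9.674 N·m.
A tangential force at the rim gives τ = FR, so F = τ/R = 9.674/0.222 = 43.58 N.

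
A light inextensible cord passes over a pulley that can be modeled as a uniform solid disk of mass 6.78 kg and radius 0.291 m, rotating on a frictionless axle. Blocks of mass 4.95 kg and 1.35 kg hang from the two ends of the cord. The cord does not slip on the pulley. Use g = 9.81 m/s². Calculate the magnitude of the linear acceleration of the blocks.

I = ½MR² = (1/2)(6.78)(0.291)² = 0.2871 kg·m².
Heavier block: m₁g − T₁ = m₁a. Lighter block: T₂ − m₂g = m₂a.
Pulley: (T₁ − T₂)R = Iα = I(a/R), so T₁ − T₂ = (I/R²)a = (1/2)M_p a = 3.390·a.
Adding the three: (m₁ − m₂)g = (m₁ + m₂ + 3.390)a, so a = (4.95 − 1.35)(9.81)/(4.95 + 1.35 + 3.390) = 3.645 m/s².

a ≈ 3.64 m/s²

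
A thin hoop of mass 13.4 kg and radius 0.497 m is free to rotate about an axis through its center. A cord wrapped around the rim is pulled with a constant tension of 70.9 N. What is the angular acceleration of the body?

α ≈ 10.6 rad/s²

I = MR² = (13.4)(0.497)² = 3.310 kg·m².
τ = F R = (70.9)(0.497) = 35.24 N·m.
From τ = Iα: α = 35.24/3.310 = 10.65 rad/s².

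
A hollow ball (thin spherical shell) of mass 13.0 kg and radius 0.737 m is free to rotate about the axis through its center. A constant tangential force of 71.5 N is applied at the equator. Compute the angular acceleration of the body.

I = (2/3)MR² = (2/3)(13.0)(0.737)² = 4.707 kg·m².
τ = F R = (71.5)(0.737) = 52.70 N·m.
Newton's second law for rotation, τ = Iα, gives α = τ/I = 52.70/4.707 = 11.19 rad/s².

α ≈ 11.2 rad/s²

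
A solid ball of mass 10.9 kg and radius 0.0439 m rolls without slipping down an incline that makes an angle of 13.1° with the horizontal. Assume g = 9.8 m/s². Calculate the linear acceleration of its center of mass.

Translation along the incline: Mg sinθ − f = Ma.
Rotation about the center: fR = Iα with I = (2/5)MR². No-slip gives a = αR, so f = (I/R²)a = (2/5)M a.
Substituting: Mg sinθ = (1 + 0.4000)Ma, so a = g sinθ/(1 + 0.4000) = (9.8) sin 13.1° / 1.400 = 1.587 m/s².

a ≈ 1.59 m/s²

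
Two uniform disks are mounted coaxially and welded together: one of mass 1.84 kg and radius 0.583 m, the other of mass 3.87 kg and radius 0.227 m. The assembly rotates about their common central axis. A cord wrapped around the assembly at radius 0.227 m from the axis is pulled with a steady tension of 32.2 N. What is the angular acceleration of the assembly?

I = ½M₁R₁² + ½M₂R₂² = ½(1.84)(0.583)² + ½(3.87)(0.227)² = 0.4124 kg·m².
τ = F r = (32.2)(0.227) = 7.309 N·m.
α = τ/I = 7.309/0.4124 = 17.72 rad/s².

α ≈ 17.7 rad/s²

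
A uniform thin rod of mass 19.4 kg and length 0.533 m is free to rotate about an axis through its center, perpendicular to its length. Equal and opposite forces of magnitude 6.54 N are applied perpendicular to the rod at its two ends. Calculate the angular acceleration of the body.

α ≈ 7.59 rad/s²

I = (1/12)ML² = (1/12)(19.4)(0.533)² = 0.4593 kg·m².
The couple gives τ = F·(L/2) + F·(L/2) = F L = (6.54)(0.533) = 3.486 N·m.
From τ = Iα: α = 3.486/0.4593 = 7.590 rad/s².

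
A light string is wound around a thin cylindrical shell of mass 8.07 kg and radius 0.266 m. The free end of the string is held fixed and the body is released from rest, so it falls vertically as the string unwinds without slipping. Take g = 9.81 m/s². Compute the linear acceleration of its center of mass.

a ≈ 4.91 m/s²

Translation: Mg − T = Ma. Rotation about the center: TR = Iα with I = MR².
With a = αR: T = (I/R²)a = M a, so Mg = (1 + 1.000)Ma.
a = g/(1 + 1.000) = 9.81/2.000 = 4.905 m/s².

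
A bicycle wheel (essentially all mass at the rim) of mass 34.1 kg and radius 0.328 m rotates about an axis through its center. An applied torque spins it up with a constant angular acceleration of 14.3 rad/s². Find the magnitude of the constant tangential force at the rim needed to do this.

I = MR² = (34.1)(0.328)² = 3.669 kg·m².
The required torque is τ = Iα = (3.669)(14.30) = 52.46 N·m.
A tangential force at the rim gives τ = FR, so F = τ/R = 52.46/0.328 = 159.9 N.

F ≈ 160 N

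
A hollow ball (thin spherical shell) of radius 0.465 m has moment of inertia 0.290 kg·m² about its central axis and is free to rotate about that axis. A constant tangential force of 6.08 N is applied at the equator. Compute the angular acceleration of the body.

α ≈ 9.75 rad/s²

τ = F R = (6.08)(0.465) = 2.827 N·m.
From τ = Iα: α = 2.827/0.2900 = 9.749 rad/s².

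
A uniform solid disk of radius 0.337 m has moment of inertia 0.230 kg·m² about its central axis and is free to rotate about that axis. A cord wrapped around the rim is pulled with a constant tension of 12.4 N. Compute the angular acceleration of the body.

α ≈ 18.2 rad/s²

τ = F R = (12.4)(0.337) = 4.179 N·m.
From τ = Iα: α = 4.179/0.2300 = 18.17 rad/s².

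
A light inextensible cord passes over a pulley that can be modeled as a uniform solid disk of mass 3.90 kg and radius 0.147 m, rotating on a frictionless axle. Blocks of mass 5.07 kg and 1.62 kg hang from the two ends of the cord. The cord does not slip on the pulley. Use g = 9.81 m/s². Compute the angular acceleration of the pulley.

α ≈ 26.6 rad/s²

I = ½MR² = (1/2)(3.90)(0.147)² = 0.04214 kg·m².
Heavier block: m₁g − T₁ = m₁a. Lighter block: T₂ − m₂g = m₂a.
Pulley: (T₁ − T₂)R = Iα = I(a/R), so T₁ − T₂ = (I/R²)a = (1/2)M_p a = 1.950·a.
Adding the three: (m₁ − m₂)g = (m₁ + m₂ + 1.950)a, so a = (5.07 − 1.62)(9.81)/(5.07 + 1.62 + 1.950) = 3.917 m/s².
α = a/R = 3.917/0.147 = 26.65 rad/s².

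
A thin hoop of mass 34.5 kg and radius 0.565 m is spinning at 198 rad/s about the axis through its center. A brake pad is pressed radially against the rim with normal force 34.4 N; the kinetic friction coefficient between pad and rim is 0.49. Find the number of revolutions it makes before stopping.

I = MR² = (34.5)(0.565)² = 11.01 kg·m².
Friction force f = μN = (0.49)(34.4) = 16.86 N at the rim; torque magnitude τ = fR = 9.524 N·m, opposing ω.
|α| = τ/I = 9.524/11.01 = 0.8647 rad/s² (deceleration).
ω² = ω₀² − 2|α|θ with ω = 0 ⇒ θ = ω₀²/(2|α|) = 22670 rad = 3608 rev.

≈ 3610 revolutions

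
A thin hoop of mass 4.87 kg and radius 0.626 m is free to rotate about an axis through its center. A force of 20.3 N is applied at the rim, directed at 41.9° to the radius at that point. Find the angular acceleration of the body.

I = MR² = (4.87)(0.626)² = 1.908 kg·m².
Only the tangential component produces torque: τ = F R sinθ = (20.3)(0.626) sin 41.9° = 8.487 N·m.
Newton's second law for rotation, τ = Iα, gives α = τ/I = 8.487/1.908 = 4.447 rad/s².

α ≈ 4.45 rad/s²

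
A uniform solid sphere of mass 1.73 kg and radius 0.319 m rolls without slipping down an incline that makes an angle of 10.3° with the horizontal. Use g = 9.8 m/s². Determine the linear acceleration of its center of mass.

a ≈ 1.25 m/s²

Translation along the incline: Mg sinθ − f = Ma.
Rotation about the center: fR = Iα with I = (2/5)MR². No-slip gives a = αR, so f = (I/R²)a = (2/5)M a.
Substituting: Mg sinθ = (1 + 0.4000)Ma, so a = g sinθ/(1 + 0.4000) = (9.8) sin 10.3° / 1.400 = 1.252 m/s².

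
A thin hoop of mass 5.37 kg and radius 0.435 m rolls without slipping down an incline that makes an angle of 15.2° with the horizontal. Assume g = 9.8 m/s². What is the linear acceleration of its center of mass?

a ≈ 1.28 m/s²

Translation along the incline: Mg sinθ − f = Ma.
Rotation about the center: fR = Iα with I = MR². No-slip gives a = αR, so f = (I/R²)a = M a.
Substituting: Mg sinθ = (1 + 1.000)Ma, so a = g sinθ/(1 + 1.000) = (9.8) sin 15.2° / 2.000 = 1.285 m/s².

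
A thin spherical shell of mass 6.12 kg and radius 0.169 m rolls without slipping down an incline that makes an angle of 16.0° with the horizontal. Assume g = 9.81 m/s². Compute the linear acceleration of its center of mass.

a ≈ 1.62 m/s²

Translation along the incline: Mg sinθ − f = Ma.
Rotation about the center: fR = Iα with I = (2/3)MR². No-slip gives a = αR, so f = (I/R²)a = (2/3)M a.
Substituting: Mg sinθ = (1 + 0.6667)Ma, so a = g sinθ/(1 + 0.6667) = (9.81) sin 16.0° / 1.667 = 1.622 m/s².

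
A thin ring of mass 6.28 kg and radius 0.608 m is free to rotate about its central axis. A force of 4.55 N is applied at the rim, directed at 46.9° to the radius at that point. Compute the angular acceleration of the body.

α ≈ 0.870 rad/s²

I = MR² = (6.28)(0.608)² = 2.321 kg·m².
Only the tangential component produces torque: τ = F R sinθ = (4.55)(0.608) sin 46.9° = 2.020 N·m.
From τ = Iα: α = 2.020/2.321 = 0.8701 rad/s².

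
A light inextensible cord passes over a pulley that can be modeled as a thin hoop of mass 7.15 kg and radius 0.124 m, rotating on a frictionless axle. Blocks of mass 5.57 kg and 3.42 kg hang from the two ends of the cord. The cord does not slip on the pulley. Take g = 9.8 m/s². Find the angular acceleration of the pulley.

I = MR² = (7.15)(0.124)² = 0.1099 kg·m².
Heavier block: m₁g − T₁ = m₁a. Lighter block: T₂ − m₂g = m₂a.
Pulley: (T₁ − T₂)R = Iα = I(a/R), so T₁ − T₂ = (I/R²)a = 1·M_p a = 7.150·a.
Adding the three: (m₁ − m₂)g = (m₁ + m₂ + 7.150)a, so a = (5.57 − 3.42)(9.8)/(5.57 + 3.42 + 7.150) = 1.305 m/s².
α = a/R = 1.305/0.124 = 10.53 rad/s².

α ≈ 10.5 rad/s²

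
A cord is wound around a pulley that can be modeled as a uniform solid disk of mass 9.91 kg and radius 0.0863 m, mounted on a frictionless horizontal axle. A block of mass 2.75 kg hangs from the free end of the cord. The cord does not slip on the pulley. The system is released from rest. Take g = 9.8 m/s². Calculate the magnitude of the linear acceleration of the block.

a ≈ 3.50 m/s²

I = ½MR² = (1/2)(9.91)(0.0863)² = 0.03690 kg·m².
Block: mg − T = ma. Pulley: TR = Iα. No-slip: a = αR, so T = (I/R²)a = 4.955·a.
Then mg = (m + 4.955)a, so a = (2.75)(9.8)/(2.75 + 4.955) = 3.498 m/s².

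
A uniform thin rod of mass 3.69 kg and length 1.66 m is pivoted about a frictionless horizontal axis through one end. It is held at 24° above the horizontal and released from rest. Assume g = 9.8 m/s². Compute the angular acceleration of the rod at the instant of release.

α ≈ 8.09 rad/s²

About the pivot, I = (1/3)ML² = (1/3)(3.69)(1.66)² = 3.389 kg·m².
The weight acts at the center, a distance L/2 = 0.8300 m from the pivot; τ = Mg(L/2) cos 24° = 27.42 N·m.
α = τ/I = 27.42/3.389 = 8.090 rad/s².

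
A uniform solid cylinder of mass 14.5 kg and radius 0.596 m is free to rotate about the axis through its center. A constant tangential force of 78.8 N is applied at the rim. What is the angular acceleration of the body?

α ≈ 18.2 rad/s²

I = ½MR² = (1/2)(14.5)(0.596)² = 2.575 kg·m².
τ = F R = (78.8)(0.596) = 46.96 N·m.
From τ = Iα: α = 46.96/2.575 = 18.24 rad/s².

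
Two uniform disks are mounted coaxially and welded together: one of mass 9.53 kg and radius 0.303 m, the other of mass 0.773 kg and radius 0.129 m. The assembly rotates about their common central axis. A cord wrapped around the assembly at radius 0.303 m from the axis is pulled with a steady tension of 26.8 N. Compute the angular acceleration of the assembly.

I = ½M₁R₁² + ½M₂R₂² = ½(9.53)(0.303)² + ½(0.773)(0.129)² = 0.4439 kg·m².
τ = F r = (26.8)(0.303) = 8.120 N·m.
α = τ/I = 8.120/0.4439 = 18.29 rad/s².

α ≈ 18.3 rad/s²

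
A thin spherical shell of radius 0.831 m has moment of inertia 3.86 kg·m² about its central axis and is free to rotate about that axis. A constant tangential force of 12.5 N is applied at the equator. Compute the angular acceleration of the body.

α ≈ 2.69 rad/s²

τ = F R = (12.5)(0.831) = 10.39 N·m.
From τ = Iα: α = 10.39/3.860 = 2.691 rad/s².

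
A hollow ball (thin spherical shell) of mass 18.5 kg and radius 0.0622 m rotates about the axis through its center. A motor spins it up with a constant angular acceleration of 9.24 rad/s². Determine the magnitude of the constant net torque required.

τ ≈ 0.441 N·m

I = (2/3)MR² = (2/3)(18.5)(0.0622)² = 0.04772 kg·m².
τ = Iα = (0.04772)(9.240) = 0.4409 N·m.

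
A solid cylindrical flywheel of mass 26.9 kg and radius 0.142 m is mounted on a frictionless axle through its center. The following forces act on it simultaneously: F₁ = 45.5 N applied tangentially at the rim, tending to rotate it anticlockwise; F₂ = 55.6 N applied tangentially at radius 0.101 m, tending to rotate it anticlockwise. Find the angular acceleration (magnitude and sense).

I = ½MR² = (1/2)(26.9)(0.142)² = 0.2712 kg·m².
Taking anticlockwise as positive: τ₁ = +(45.5)(0.142) = +6.461 N·m; τ₂ = +(55.6)(0.101) = +5.616 N·m.
Net torque τ = 12.08 N·m.
α = τ/I = 12.08/0.2712 = 44.53 rad/s².

α ≈ 44.5 rad/s², anticlockwise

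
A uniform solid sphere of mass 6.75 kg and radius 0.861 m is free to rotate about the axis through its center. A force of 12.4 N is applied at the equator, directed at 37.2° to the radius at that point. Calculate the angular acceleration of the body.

I = (2/5)MR² = (2/5)(6.75)(0.861)² = 2.002 kg·m².
Only the tangential component produces torque: τ = F R sinθ = (12.4)(0.861) sin 37.2° = 6.455 N·m.
Newton's second law for rotation, τ = Iα, gives α = τ/I = 6.455/2.002 = 3.225 rad/s².

α ≈ 3.22 rad/s²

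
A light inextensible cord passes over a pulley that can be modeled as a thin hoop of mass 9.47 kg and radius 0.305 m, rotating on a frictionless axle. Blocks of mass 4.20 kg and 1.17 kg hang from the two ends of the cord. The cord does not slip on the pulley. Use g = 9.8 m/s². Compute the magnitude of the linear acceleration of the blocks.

I = MR² = (9.47)(0.305)² = 0.8809 kg·m².
Heavier block: m₁g − T₁ = m₁a. Lighter block: T₂ − m₂g = m₂a.
Pulley: (T₁ − T₂)R = Iα = I(a/R), so T₁ − T₂ = (I/R²)a = 1·M_p a = 9.470·a.
Adding the three: (m₁ − m₂)g = (m₁ + m₂ + 9.470)a, so a = (4.20 − 1.17)(9.8)/(4.20 + 1.17 + 9.470) = 2.001 m/s².

a ≈ 2.00 m/s²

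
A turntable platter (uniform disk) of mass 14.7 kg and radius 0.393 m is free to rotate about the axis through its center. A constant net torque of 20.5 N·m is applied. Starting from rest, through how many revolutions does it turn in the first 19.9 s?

I = ½MR² = (1/2)(14.7)(0.393)² = 1.135 kg·m².
α = τ/I = 20.5/1.135 = 18.06 rad/s².
θ = ½αt² = ½(18.06)(19.9)² = 3576 rad.
Revolutions = θ/(2π) = 569.1.

≈ 569 revolutions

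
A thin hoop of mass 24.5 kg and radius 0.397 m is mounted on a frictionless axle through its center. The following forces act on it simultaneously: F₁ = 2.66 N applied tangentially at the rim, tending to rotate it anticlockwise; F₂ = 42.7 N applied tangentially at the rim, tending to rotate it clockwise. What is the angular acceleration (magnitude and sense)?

α ≈ 4.12 rad/s², clockwise

I = MR² = (24.5)(0.397)² = 3.861 kg·m².
Taking anticlockwise as positive: τ₁ = +(2.66)(0.397) = +1.056 N·m; τ₂ = −(42.7)(0.397) = −16.95 N·m.
Net torque τ = -15.90 N·m.
α = τ/I = -15.90/3.861 = -4.117 rad/s².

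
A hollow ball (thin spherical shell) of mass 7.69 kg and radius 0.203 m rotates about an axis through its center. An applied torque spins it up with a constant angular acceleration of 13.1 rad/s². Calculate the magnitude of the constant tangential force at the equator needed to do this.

F ≈ 13.6 N

I = (2/3)MR² = (2/3)(7.69)(0.203)² = 0.2113 kg·m².
The required torque is τ = Iα = (0.2113)(13.10) = 2.768 N·m.
A tangential force at the equator gives τ = FR, so F = τ/R = 2.768/0.203 = 13.63 N.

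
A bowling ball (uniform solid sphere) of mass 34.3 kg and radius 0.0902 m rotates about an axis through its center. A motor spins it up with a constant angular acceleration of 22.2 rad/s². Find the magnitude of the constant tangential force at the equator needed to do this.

F ≈ 27.5 N

I = (2/5)MR² = (2/5)(34.3)(0.0902)² = 0.1116 kg·m².
The required torque is τ = Iα = (0.1116)(22.20) = 2.478 N·m.
A tangential force at the equator gives τ = FR, so F = τ/R = 2.478/0.0902 = 27.47 N.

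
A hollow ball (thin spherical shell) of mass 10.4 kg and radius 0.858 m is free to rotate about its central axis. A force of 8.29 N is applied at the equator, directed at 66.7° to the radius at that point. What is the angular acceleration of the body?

α ≈ 1.28 rad/s²

I = (2/3)MR² = (2/3)(10.4)(0.858)² = 5.104 kg·m².
Only the tangential component produces torque: τ = F R sinθ = (8.29)(0.858) sin 66.7° = 6.533 N·m.
From τ = Iα: α = 6.533/5.104 = 1.280 rad/s².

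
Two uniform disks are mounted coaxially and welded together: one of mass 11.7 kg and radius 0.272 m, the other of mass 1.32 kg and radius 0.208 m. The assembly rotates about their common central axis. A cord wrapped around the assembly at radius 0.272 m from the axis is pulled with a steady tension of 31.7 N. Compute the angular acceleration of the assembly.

I = ½M₁R₁² + ½M₂R₂² = ½(11.7)(0.272)² + ½(1.32)(0.208)² = 0.4614 kg·m².
τ = F r = (31.7)(0.272) = 8.622 N·m.
α = τ/I = 8.622/0.4614 = 18.69 rad/s².

α ≈ 18.7 rad/s²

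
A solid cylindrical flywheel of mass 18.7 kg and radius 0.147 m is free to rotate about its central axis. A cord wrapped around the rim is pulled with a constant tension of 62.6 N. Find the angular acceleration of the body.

α ≈ 45.5 rad/s²

I = ½MR² = (1/2)(18.7)(0.147)² = 0.2020 kg·m².
τ = F R = (62.6)(0.147) = 9.202 N·m.
From τ = Iα: α = 9.202/0.2020 = 45.55 rad/s².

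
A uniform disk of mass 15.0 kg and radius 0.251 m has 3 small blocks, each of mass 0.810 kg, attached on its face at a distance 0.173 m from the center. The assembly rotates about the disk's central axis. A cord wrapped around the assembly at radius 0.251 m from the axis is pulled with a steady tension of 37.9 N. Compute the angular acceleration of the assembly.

α ≈ 17.4 rad/s²

I_disk = ½MR² = ½(15.0)(0.251)² = 0.4725 kg·m².
I_blocks = 3·m·r² = 3(0.810)(0.173)² = 0.07273 kg·m².
Total I = 0.5452 kg·m².
τ = F r = (37.9)(0.251) = 9.513 N·m.
α = τ/I = 9.513/0.5452 = 17.45 rad/s².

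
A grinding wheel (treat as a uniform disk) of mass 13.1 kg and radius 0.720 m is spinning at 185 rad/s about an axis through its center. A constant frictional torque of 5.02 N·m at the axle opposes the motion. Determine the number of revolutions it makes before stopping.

≈ 1840 revolutions

I = ½MR² = (1/2)(13.1)(0.720)² = 3.396 kg·m².
The net torque has magnitude 5.02 N·m, opposing ω.
|α| = τ/I = 5.020/3.396 = 1.478 rad/s² (deceleration).
ω² = ω₀² − 2|α|θ with ω = 0 ⇒ θ = ω₀²/(2|α|) = 11570 rad = 1842 rev.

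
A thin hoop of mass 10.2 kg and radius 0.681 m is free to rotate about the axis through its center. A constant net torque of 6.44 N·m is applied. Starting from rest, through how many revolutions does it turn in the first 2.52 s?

I = MR² = (10.2)(0.681)² = 4.730 kg·m².
α = τ/I = 6.44/4.730 = 1.361 rad/s².
θ = ½αt² = ½(1.361)(2.52)² = 4.323 rad.
Revolutions = θ/(2π) = 0.6880.

≈ 0.688 revolutions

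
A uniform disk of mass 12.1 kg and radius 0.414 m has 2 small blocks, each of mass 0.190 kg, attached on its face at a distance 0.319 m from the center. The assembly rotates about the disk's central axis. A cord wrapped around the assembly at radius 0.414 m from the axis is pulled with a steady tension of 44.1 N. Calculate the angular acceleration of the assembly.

α ≈ 17.0 rad/s²

I_disk = ½MR² = ½(12.1)(0.414)² = 1.037 kg·m².
I_blocks = 2·m·r² = 2(0.190)(0.319)² = 0.03867 kg·m².
Total I = 1.076 kg·m².
τ = F r = (44.1)(0.414) = 18.26 N·m.
α = τ/I = 18.26/1.076 = 16.97 rad/s².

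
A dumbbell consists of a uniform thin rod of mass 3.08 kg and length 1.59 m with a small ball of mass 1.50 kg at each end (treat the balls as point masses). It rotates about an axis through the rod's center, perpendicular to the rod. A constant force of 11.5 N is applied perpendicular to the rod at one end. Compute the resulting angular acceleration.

α ≈ 3.59 rad/s²

I_rod = (1/12)ML² = (1/12)(3.08)(1.59)² = 0.6489 kg·m².
I_balls = 2·m·(L/2)² = 2(1.50)(0.7950)² = 1.896 kg·m².
Total I = 2.545 kg·m².
τ = F·(L/2) = (11.5)(0.795) = 9.143 N·m.
α = τ/I = 9.143/2.545 = 3.592 rad/s².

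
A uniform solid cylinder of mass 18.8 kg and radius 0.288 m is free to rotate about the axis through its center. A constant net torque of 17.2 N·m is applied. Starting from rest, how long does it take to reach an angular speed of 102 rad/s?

t ≈ 4.62 s

I = ½MR² = (1/2)(18.8)(0.288)² = 0.7797 kg·m².
α = τ/I = 17.2/0.7797 = 22.06 rad/s².
ω = αt ⇒ t = ω/α = 102/22.06 = 4.624 s.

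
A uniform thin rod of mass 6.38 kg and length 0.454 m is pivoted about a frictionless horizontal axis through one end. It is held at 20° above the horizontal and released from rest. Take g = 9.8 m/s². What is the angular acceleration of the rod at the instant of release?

About the pivot, I = (1/3)ML² = (1/3)(6.38)(0.454)² = 0.4383 kg·m².
The weight acts at the center, a distance L/2 = 0.2270 m from the pivot; τ = Mg(L/2) cos 20° = 13.34 N·m.
α = τ/I = 13.34/0.4383 = 30.43 rad/s².

α ≈ 30.4 rad/s²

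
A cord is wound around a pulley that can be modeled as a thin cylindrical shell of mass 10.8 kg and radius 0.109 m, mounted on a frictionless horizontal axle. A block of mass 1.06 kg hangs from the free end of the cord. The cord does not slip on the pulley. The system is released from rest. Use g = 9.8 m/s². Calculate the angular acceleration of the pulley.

α ≈ 8.04 rad/s²

I = MR² = (10.8)(0.109)² = 0.1283 kg·m².
Block: mg − T = ma. Pulley: TR = Iα. No-slip: a = αR, so T = (I/R²)a = 10.80·a.
Then mg = (m + 10.80)a, so a = (1.06)(9.8)/(1.06 + 10.80) = 0.8759 m/s².
α = a/R = 0.8759/0.109 = 8.036 rad/s².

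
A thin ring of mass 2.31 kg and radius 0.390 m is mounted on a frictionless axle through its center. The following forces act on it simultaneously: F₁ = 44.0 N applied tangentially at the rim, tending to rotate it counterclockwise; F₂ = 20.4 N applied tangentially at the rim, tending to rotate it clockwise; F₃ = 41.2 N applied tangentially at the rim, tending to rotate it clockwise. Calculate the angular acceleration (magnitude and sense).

I = MR² = (2.31)(0.390)² = 0.3514 kg·m².
Taking counterclockwise as positive: τ₁ = +(44.0)(0.390) = +17.16 N·m; τ₂ = −(20.4)(0.390) = −7.956 N·m; τ₃ = −(41.2)(0.390) = −16.07 N·m.
Net torque τ = -6.864 N·m.
α = τ/I = -6.864/0.3514 = -19.54 rad/s².

α ≈ 19.5 rad/s², clockwise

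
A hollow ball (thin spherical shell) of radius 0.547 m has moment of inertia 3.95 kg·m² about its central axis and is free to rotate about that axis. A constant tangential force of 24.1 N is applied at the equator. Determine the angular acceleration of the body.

τ = F R = (24.1)(0.547) = 13.18 N·m.
Newton's second law for rotation, τ = Iα, gives α = τ/I = 13.18/3.950 = 3.337 rad/s².

α ≈ 3.34 rad/s²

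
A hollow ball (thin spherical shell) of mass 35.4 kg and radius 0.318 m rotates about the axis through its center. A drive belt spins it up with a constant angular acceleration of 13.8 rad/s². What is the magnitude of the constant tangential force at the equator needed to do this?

I = (2/3)MR² = (2/3)(35.4)(0.318)² = 2.387 kg·m².
The required torque is τ = Iα = (2.387)(13.80) = 32.93 N·m.
A tangential force at the equator gives τ = FR, so F = τ/R = 32.93/0.318 = 103.6 N.

F ≈ 104 N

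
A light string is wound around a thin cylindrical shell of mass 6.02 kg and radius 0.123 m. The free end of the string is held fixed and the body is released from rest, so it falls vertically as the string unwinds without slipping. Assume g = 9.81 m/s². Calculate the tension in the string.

T ≈ 29.5 N

Translation: Mg − T = Ma. Rotation about the center: TR = Iα with I = MR².
With a = αR: T = (I/R²)a = M a, so Mg = (1 + 1.000)Ma.
a = g/(1 + 1.000) = 9.81/2.000 = 4.905 m/s².
T = 1.000·M·a = (1.000)(6.02)(4.905) = 29.53 N.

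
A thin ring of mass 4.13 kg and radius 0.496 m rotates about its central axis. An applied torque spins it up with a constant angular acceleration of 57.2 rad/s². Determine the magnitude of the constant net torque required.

I = MR² = (4.13)(0.496)² = 1.016 kg·m².
τ = Iα = (1.016)(57.20) = 58.12 N·m.

τ ≈ 58.1 N·m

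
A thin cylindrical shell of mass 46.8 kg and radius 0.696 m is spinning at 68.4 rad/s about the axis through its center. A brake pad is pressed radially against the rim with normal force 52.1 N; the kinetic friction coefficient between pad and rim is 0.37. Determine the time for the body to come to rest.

t ≈ 116 s

I = MR² = (46.8)(0.696)² = 22.67 kg·m².
Friction force f = μN = (0.37)(52.1) = 19.28 N at the rim; torque magnitude τ = fR = 13.42 N·m, opposing ω.
|α| = τ/I = 13.42/22.67 = 0.5918 rad/s² (deceleration).
0 = ω₀ − |α|t ⇒ t = ω₀/|α| = 68.4/0.5918 = 115.6 s.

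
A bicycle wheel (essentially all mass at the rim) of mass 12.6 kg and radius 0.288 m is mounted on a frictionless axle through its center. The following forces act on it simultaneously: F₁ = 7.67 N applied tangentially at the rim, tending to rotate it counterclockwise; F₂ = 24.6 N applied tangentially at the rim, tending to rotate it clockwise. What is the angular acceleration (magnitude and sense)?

I = MR² = (12.6)(0.288)² = 1.045 kg·m².
Taking counterclockwise as positive: τ₁ = +(7.67)(0.288) = +2.209 N·m; τ₂ = −(24.6)(0.288) = −7.085 N·m.
Net torque τ = -4.876 N·m.
α = τ/I = -4.876/1.045 = -4.665 rad/s².

α ≈ 4.67 rad/s², clockwise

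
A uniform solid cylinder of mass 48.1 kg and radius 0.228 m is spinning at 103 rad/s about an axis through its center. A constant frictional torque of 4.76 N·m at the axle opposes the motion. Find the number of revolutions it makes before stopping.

≈ 222 revolutions

I = ½MR² = (1/2)(48.1)(0.228)² = 1.250 kg·m².
The net torque has magnitude 4.76 N·m, opposing ω.
|α| = τ/I = 4.760/1.250 = 3.807 rad/s² (deceleration).
ω² = ω₀² − 2|α|θ with ω = 0 ⇒ θ = ω₀²/(2|α|) = 1393 rad = 221.7 rev.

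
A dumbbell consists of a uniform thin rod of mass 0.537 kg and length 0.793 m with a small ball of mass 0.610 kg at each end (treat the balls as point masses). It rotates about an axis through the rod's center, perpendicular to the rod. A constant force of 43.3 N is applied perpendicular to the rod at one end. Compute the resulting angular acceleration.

I_rod = (1/12)ML² = (1/12)(0.537)(0.793)² = 0.02814 kg·m².
I_balls = 2·m·(L/2)² = 2(0.610)(0.3965)² = 0.1918 kg·m².
Total I = 0.2199 kg·m².
τ = F·(L/2) = (43.3)(0.397) = 17.17 N·m.
α = τ/I = 17.17/0.2199 = 78.06 rad/s².

α ≈ 78.1 rad/s²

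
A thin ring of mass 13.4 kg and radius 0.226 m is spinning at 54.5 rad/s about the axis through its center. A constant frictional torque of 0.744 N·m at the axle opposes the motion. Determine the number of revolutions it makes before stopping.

≈ 217 revolutions

I = MR² = (13.4)(0.226)² = 0.6844 kg·m².
The net torque has magnitude 0.744 N·m, opposing ω.
|α| = τ/I = 0.7440/0.6844 = 1.087 rad/s² (deceleration).
ω² = ω₀² − 2|α|θ with ω = 0 ⇒ θ = ω₀²/(2|α|) = 1366 rad = 217.4 rev.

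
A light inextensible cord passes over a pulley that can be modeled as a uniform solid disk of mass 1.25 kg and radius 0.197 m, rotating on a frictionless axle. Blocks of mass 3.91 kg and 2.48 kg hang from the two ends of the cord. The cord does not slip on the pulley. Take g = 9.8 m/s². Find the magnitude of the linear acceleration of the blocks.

a ≈ 2.00 m/s²

I = ½MR² = (1/2)(1.25)(0.197)² = 0.02426 kg·m².
Heavier block: m₁g − T₁ = m₁a. Lighter block: T₂ − m₂g = m₂a.
Pulley: (T₁ − T₂)R = Iα = I(a/R), so T₁ − T₂ = (I/R²)a = (1/2)M_p a = 0.6250·a.
Adding the three: (m₁ − m₂)g = (m₁ + m₂ + 0.6250)a, so a = (3.91 − 2.48)(9.8)/(3.91 + 2.48 + 0.6250) = 1.998 m/s².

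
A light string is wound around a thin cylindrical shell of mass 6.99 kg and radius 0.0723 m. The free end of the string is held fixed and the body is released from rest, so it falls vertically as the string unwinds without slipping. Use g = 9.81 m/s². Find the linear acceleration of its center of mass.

a ≈ 4.91 m/s²

Translation: Mg − T = Ma. Rotation about the center: TR = Iα with I = MR².
With a = αR: T = (I/R²)a = M a, so Mg = (1 + 1.000)Ma.
a = g/(1 + 1.000) = 9.81/2.000 = 4.905 m/s².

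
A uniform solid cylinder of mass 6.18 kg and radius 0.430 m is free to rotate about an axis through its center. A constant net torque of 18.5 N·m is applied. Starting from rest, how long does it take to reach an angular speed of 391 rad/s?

I = ½MR² = (1/2)(6.18)(0.430)² = 0.5713 kg·m².
α = τ/I = 18.5/0.5713 = 32.38 rad/s².
ω = αt ⇒ t = ω/α = 391/32.38 = 12.08 s.

t ≈ 12.1 s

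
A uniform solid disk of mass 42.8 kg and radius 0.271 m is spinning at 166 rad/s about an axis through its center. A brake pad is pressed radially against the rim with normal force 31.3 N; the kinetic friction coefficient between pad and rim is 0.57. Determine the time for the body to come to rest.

I = ½MR² = (1/2)(42.8)(0.271)² = 1.572 kg·m².
Friction force f = μN = (0.57)(31.3) = 17.84 N at the rim; torque magnitude τ = fR = 4.835 N·m, opposing ω.
|α| = τ/I = 4.835/1.572 = 3.076 rad/s² (deceleration).
0 = ω₀ − |α|t ⇒ t = ω₀/|α| = 166/3.076 = 53.96 s.

t ≈ 54.0 s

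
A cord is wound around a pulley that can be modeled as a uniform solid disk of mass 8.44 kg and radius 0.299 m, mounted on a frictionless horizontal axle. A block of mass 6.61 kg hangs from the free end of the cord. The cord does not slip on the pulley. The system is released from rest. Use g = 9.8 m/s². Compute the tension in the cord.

I = ½MR² = (1/2)(8.44)(0.299)² = 0.3773 kg·m².
Block: mg − T = ma. Pulley: TR = Iα. No-slip: a = αR, so T = (I/R²)a = 4.220·a.
Then mg = (m + 4.220)a, so a = (6.61)(9.8)/(6.61 + 4.220) = 5.981 m/s².
T = 4.220·a = 25.24 N.

T ≈ 25.2 N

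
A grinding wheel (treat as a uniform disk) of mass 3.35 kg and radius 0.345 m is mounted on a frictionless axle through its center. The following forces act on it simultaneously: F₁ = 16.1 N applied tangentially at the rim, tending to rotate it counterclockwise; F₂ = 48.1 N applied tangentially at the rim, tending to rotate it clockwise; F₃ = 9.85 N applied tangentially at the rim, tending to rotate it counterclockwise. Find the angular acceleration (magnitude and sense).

I = ½MR² = (1/2)(3.35)(0.345)² = 0.1994 kg·m².
Taking counterclockwise as positive: τ₁ = +(16.1)(0.345) = +5.554 N·m; τ₂ = −(48.1)(0.345) = −16.59 N·m; τ₃ = +(9.85)(0.345) = +3.398 N·m.
Net torque τ = -7.642 N·m.
α = τ/I = -7.642/0.1994 = -38.33 rad/s².

α ≈ 38.3 rad/s², clockwise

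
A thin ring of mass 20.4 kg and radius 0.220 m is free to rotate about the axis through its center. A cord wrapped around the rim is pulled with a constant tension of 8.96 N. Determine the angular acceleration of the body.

α ≈ 2.00 rad/s²

I = MR² = (20.4)(0.220)² = 0.9874 kg·m².
τ = F R = (8.96)(0.220) = 1.971 N·m.
Newton's second law for rotation, τ = Iα, gives α = τ/I = 1.971/0.9874 = 1.996 rad/s².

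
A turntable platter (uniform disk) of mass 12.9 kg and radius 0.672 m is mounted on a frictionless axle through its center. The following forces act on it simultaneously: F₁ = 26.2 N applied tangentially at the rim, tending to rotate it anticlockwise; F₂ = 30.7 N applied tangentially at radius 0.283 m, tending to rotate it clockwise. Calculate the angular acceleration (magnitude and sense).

α ≈ 3.06 rad/s², anticlockwise

I = ½MR² = (1/2)(12.9)(0.672)² = 2.913 kg·m².
Taking anticlockwise as positive: τ₁ = +(26.2)(0.672) = +17.61 N·m; τ₂ = −(30.7)(0.283) = −8.688 N·m.
Net torque τ = 8.918 N·m.
α = τ/I = 8.918/2.913 = 3.062 rad/s².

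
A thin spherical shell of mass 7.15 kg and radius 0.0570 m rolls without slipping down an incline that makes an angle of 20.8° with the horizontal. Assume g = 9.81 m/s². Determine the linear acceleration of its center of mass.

Translation along the incline: Mg sinθ − f = Ma.
Rotation about the center: fR = Iα with I = (2/3)MR². No-slip gives a = αR, so f = (I/R²)a = (2/3)M a.
Substituting: Mg sinθ = (1 + 0.6667)Ma, so a = g sinθ/(1 + 0.6667) = (9.81) sin 20.8° / 1.667 = 2.090 m/s².

a ≈ 2.09 m/s²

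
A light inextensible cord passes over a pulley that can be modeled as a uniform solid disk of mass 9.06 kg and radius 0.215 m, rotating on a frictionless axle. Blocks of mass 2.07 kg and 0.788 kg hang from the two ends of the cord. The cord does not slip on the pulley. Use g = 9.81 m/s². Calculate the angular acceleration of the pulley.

I = ½MR² = (1/2)(9.06)(0.215)² = 0.2094 kg·m².
Heavier block: m₁g − T₁ = m₁a. Lighter block: T₂ − m₂g = m₂a.
Pulley: (T₁ − T₂)R = Iα = I(a/R), so T₁ − T₂ = (I/R²)a = (1/2)M_p a = 4.530·a.
Adding the three: (m₁ − m₂)g = (m₁ + m₂ + 4.530)a, so a = (2.07 − 0.788)(9.81)/(2.07 + 0.788 + 4.530) = 1.702 m/s².
α = a/R = 1.702/0.215 = 7.918 rad/s².

α ≈ 7.92 rad/s²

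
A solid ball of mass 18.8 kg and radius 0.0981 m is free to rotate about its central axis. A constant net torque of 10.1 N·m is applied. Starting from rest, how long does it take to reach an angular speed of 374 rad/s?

t ≈ 2.68 s

I = (2/5)MR² = (2/5)(18.8)(0.0981)² = 0.07237 kg·m².
α = τ/I = 10.1/0.07237 = 139.6 rad/s².
ω = αt ⇒ t = ω/α = 374/139.6 = 2.680 s.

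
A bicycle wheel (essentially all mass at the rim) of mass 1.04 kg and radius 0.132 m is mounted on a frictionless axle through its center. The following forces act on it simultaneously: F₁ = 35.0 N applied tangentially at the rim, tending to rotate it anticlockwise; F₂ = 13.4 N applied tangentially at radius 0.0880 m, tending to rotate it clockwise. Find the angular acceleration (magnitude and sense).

α ≈ 190 rad/s², anticlockwise

I = MR² = (1.04)(0.132)² = 0.01812 kg·m².
Taking anticlockwise as positive: τ₁ = +(35.0)(0.132) = +4.620 N·m; τ₂ = −(13.4)(0.0880) = −1.179 N·m.
Net torque τ = 3.441 N·m.
α = τ/I = 3.441/0.01812 = 189.9 rad/s².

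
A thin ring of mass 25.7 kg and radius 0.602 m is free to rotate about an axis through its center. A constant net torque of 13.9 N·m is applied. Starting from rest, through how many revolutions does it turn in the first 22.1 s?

I = MR² = (25.7)(0.602)² = 9.314 kg·m².
α = τ/I = 13.9/9.314 = 1.492 rad/s².
θ = ½αt² = ½(1.492)(22.1)² = 364.5 rad.
Revolutions = θ/(2π) = 58.00.

≈ 58.0 revolutions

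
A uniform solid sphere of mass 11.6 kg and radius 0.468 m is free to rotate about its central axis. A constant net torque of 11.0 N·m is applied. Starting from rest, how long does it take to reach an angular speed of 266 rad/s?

I = (2/5)MR² = (2/5)(11.6)(0.468)² = 1.016 kg·m².
α = τ/I = 11.0/1.016 = 10.82 rad/s².
ω = αt ⇒ t = ω/α = 266/10.82 = 24.58 s.

t ≈ 24.6 s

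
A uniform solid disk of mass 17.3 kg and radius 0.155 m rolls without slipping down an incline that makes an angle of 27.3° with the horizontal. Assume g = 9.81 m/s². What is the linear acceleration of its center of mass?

Translation along the incline: Mg sinθ − f = Ma.
Rotation about the center: fR = Iα with I = ½MR². No-slip gives a = αR, so f = (I/R²)a = (1/2)M a.
Substituting: Mg sinθ = (1 + 0.5000)Ma, so a = g sinθ/(1 + 0.5000) = (9.81) sin 27.3° / 1.500 = 3.000 m/s².

a ≈ 3.00 m/s²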